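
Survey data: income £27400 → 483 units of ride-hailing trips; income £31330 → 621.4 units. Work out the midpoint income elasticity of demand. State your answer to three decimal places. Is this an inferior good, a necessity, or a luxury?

ΔQ = 621.4 − 483 = 138.4; midpoint Q̄ = (483 + 621.4)/2 = 552.2.
ΔI = 31330 − 27400 = 3930; midpoint Ī = (27400 + 31330)/2 = 29365.
η = (ΔQ/Q̄) ÷ (ΔI/Ī) = (138.4/552.2) ÷ (3930/29365) = 1.873.
η > 1 ⇒ luxury.

1.873 (luxury)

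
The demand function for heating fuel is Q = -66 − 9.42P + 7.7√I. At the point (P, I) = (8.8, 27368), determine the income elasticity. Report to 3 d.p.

At P = 8.8, I = 27368: Q = 1124.936.
Holding P constant, ∂Q/∂I = 7.7/(2√I) = 0.0232723.
η_I = (∂Q/∂I)·(I/Q) = 0.0232723 × (27368/1124.936) = 0.566.

0.566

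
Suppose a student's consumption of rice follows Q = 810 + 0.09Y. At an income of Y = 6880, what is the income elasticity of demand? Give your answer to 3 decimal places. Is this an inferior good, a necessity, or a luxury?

At Y = 6880: Q = 1429.200.
dQ/dY = 0.09.
η = (dQ/dY)·(Y/Q) = 0.09 × (6880/1429.200) = 0.433.
Since 0 < η < 1, the good is a necessity.

0.433 (necessity)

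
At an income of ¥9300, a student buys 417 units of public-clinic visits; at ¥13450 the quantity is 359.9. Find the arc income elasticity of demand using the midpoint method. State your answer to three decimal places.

-0.403

ΔQ = 359.9 − 417 = -57.1; midpoint Q̄ = (417 + 359.9)/2 = 388.45.
ΔI = 13450 − 9300 = 4150; midpoint Ī = (9300 + 13450)/2 = 11375.
η = (ΔQ/Q̄) ÷ (ΔI/Ī) = (-57.1/388.45) ÷ (4150/11375) = -0.403.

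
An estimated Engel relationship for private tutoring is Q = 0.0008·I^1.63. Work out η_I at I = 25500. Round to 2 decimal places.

1.63

For Q = A·I^β the income elasticity is constant and equal to β.
Here β = 1.63, so η = 1.63.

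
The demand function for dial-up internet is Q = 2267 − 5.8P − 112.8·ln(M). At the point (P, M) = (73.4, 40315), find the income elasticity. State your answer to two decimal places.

At P = 73.4, M = 40315: Q = 645.095.
Holding P constant, ∂Q/∂M = -112.8/M = -0.00279797.
η_M = (∂Q/∂M)·(M/Q) = -0.00279797 × (40315/645.095) = -0.17.

-0.17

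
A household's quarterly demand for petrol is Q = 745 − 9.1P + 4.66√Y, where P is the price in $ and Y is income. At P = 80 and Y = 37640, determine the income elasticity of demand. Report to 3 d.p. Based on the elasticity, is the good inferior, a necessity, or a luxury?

At P = 80, Y = 37640: Q = 921.088.
Holding P constant, ∂Q/∂Y = 4.66/(2√Y) = 0.0120097.
η_Y = (∂Q/∂Y)·(Y/Q) = 0.0120097 × (37640/921.088) = 0.491.
Since 0 < η < 1, this is a necessity.

0.491 (necessity)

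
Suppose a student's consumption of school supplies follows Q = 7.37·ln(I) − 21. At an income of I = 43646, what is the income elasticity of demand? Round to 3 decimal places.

At I = 43646: Q = 57.740.
dQ/dI = 7.37/I = 0.000168859 at this income.
η = (dQ/dI)·(I/Q) = 0.000168859 × (43646/57.740) = 0.128.

0.128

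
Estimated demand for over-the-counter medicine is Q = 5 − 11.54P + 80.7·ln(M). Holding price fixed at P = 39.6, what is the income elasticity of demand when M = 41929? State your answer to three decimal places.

At P = 39.6, M = 41929: Q = 406.965.
Holding P constant, ∂Q/∂M = 80.7/M = 0.00192468.
η_M = (∂Q/∂M)·(M/Q) = 0.00192468 × (41929/406.965) = 0.198.

0.198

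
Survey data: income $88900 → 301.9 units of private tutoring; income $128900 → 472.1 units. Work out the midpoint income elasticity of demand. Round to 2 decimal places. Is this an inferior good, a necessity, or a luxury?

1.20 (luxury)

ΔQ = 472.1 − 301.9 = 170.2; midpoint Q̄ = (301.9 + 472.1)/2 = 387.
ΔI = 128900 − 88900 = 40000; midpoint Ī = (88900 + 128900)/2 = 108900.
η = (ΔQ/Q̄) ÷ (ΔI/Ī) = (170.2/387) ÷ (40000/108900) = 1.20.
η > 1 ⇒ luxury.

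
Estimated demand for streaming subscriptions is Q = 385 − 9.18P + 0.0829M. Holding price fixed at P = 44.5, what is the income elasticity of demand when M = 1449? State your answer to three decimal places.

At P = 44.5, M = 1449: Q = 96.612.
Holding P constant, ∂Q/∂M = 0.0829.
η_M = (∂Q/∂M)·(M/Q) = 0.0829 × (1449/96.612) = 1.243.

1.243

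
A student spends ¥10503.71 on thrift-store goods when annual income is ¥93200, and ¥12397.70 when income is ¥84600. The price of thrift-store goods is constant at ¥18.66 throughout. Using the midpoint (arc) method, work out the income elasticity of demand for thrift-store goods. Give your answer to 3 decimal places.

-1.710

With a constant price, Q₁ = 10503.71/18.66 = 562.900 and Q₂ = 12397.70/18.66 = 664.400 (equivalently, work directly with expenditure since P cancels).
Midpoint %ΔQ = (12397.70 − 10503.71)/11450.71 = 0.16540; midpoint %ΔI = (84600 − 93200)/88900 = -0.09674.
η = 0.16540 / -0.09674 = -1.710.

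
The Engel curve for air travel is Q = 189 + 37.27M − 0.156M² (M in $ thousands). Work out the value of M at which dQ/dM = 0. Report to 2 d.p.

119.46

dQ/dM = 37.27 − 0.312M.
The good is inferior where dQ/dM < 0. Setting dQ/dM = 0 gives M = 37.27 / 0.312 = 119.46.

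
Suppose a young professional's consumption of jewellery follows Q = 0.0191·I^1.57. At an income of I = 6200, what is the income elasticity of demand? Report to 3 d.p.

For Q = A·I^β the income elasticity is constant and equal to β.
Here β = 1.57, so η = 1.570.

1.570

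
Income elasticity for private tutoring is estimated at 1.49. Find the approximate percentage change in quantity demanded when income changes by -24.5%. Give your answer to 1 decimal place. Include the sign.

%ΔQ ≈ η × %ΔI = 1.49 × (-24.5%) = -36.5%.

-36.5%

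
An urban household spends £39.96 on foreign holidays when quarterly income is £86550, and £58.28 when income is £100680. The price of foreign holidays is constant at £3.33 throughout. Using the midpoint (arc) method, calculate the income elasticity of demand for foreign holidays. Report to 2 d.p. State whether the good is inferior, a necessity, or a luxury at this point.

2.47 (luxury)

With a constant price, Q₁ = 39.96/3.33 = 12.000 and Q₂ = 58.28/3.33 = 17.502 (equivalently, work directly with expenditure since P cancels).
Midpoint %ΔQ = (58.28 − 39.96)/49.12 = 0.37296; midpoint %ΔI = (100680 − 86550)/93615 = 0.15094.
η = 0.37296 / 0.15094 = 2.47.
η > 1 ⇒ luxury.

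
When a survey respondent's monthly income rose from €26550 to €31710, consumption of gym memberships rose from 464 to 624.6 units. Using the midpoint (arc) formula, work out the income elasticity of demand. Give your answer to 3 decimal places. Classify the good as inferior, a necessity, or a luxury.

1.666 (luxury)

ΔQ = 624.6 − 464 = 160.6; midpoint Q̄ = (464 + 624.6)/2 = 544.3.
ΔI = 31710 − 26550 = 5160; midpoint Ī = (26550 + 31710)/2 = 29130.
η = (ΔQ/Q̄) ÷ (ΔI/Ī) = (160.6/544.3) ÷ (5160/29130) = 1.666.
η > 1 ⇒ luxury.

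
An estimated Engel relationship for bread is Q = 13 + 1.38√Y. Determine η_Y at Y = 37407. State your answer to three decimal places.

0.477

At Y = 37407: Q = 279.904.
dQ/dY = 1.38/(2√Y) = 0.00356757 at this income.
η = (dQ/dY)·(Y/Q) = 0.00356757 × (37407/279.904) = 0.477.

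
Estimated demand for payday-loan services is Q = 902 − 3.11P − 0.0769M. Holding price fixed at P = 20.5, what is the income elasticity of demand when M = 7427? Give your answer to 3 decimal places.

At P = 20.5, M = 7427: Q = 267.109.
Holding P constant, ∂Q/∂M = −0.0769.
η_M = (∂Q/∂M)·(M/Q) = -0.0769 × (7427/267.109) = -2.138.

-2.138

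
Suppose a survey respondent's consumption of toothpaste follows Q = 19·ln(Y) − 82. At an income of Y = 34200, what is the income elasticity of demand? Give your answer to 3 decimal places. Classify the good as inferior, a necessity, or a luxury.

0.163 (necessity)

At Y = 34200: Q = 116.360.
dQ/dY = 19/Y = 0.000555556 at this income.
η = (dQ/dY)·(Y/Q) = 0.000555556 × (34200/116.360) = 0.163.
Since 0 < η < 1, the good is a necessity.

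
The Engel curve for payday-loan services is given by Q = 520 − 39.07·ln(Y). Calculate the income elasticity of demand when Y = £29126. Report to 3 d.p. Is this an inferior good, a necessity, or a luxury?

At Y = 29126: Q = 118.384.
dQ/dY = -39.07/Y = -0.00134141 at this income.
η = (dQ/dY)·(Y/Q) = -0.00134141 × (29126/118.384) = -0.330.
Since η < 0, the good is an inferior good.

-0.330 (inferior good)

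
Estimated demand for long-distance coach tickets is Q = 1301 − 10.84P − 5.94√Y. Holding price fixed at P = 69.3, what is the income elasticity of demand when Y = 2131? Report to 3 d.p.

-0.498

At P = 69.3, Y = 2131: Q = 275.581.
Holding P constant, ∂Q/∂Y = -5.94/(2√Y) = -0.0643376.
η_Y = (∂Q/∂Y)·(Y/Q) = -0.0643376 × (2131/275.581) = -0.498.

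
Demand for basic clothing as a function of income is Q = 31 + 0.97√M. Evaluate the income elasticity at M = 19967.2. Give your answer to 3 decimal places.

At M = 19967.2: Q = 168.066.
dQ/dM = 0.97/(2√M) = 0.00343228 at this income.
η = (dQ/dM)·(M/Q) = 0.00343228 × (19967.2/168.066) = 0.408.

0.408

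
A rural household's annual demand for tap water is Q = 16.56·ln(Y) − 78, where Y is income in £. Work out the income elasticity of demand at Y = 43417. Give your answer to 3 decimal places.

At Y = 43417: Q = 98.838.
dQ/dY = 16.56/Y = 0.000381417 at this income.
η = (dQ/dY)·(Y/Q) = 0.000381417 × (43417/98.838) = 0.168.

0.168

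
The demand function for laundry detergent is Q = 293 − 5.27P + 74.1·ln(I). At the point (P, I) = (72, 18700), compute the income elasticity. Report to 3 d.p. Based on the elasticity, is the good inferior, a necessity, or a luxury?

At P = 72, I = 18700: Q = 642.428.
Holding P constant, ∂Q/∂I = 74.1/I = 0.00396257.
η_I = (∂Q/∂I)·(I/Q) = 0.00396257 × (18700/642.428) = 0.115.
Since 0 < η < 1, this is a necessity.

0.115 (necessity)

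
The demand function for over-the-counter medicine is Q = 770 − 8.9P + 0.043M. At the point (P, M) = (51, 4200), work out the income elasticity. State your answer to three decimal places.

0.364

At P = 51, M = 4200: Q = 496.700.
Holding P constant, ∂Q/∂M = 0.043.
η_M = (∂Q/∂M)·(M/Q) = 0.043 × (4200/496.700) = 0.364.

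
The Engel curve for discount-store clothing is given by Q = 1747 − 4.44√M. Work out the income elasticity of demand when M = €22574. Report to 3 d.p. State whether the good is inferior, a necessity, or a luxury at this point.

At M = 22574: Q = 1079.906.
dQ/dM = -4.44/(2√M) = -0.0147757 at this income.
η = (dQ/dM)·(M/Q) = -0.0147757 × (22574/1079.906) = -0.309.
Since η < 0, the good is an inferior good.

-0.309 (inferior good)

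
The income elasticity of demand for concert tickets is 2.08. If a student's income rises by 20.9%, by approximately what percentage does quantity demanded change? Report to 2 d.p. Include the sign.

%ΔQ ≈ η × %ΔI = 2.08 × 20.9% = 43.47%.

43.47%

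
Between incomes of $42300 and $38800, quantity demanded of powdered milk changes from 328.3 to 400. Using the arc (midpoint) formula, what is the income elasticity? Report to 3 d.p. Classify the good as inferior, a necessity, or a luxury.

-2.281 (inferior good)

ΔQ = 400 − 328.3 = 71.7; midpoint Q̄ = (328.3 + 400)/2 = 364.15.
ΔI = 38800 − 42300 = -3500; midpoint Ī = (42300 + 38800)/2 = 40550.
η = (ΔQ/Q̄) ÷ (ΔI/Ī) = (71.7/364.15) ÷ (-3500/40550) = -2.281.
η < 0 ⇒ inferior good.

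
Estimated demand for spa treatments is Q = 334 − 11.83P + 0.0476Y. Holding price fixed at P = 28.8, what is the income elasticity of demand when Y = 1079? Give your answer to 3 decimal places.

1.150

At P = 28.8, Y = 1079: Q = 44.656.
Holding P constant, ∂Q/∂Y = 0.0476.
η_Y = (∂Q/∂Y)·(Y/Q) = 0.0476 × (1079/44.656) = 1.150.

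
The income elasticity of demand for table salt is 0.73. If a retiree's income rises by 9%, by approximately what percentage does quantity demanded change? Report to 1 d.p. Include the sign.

6.6%

%ΔQ ≈ η × %ΔI = 0.73 × 9% = 6.6%.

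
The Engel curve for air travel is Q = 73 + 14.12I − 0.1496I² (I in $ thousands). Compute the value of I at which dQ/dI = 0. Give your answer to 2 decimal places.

47.19

dQ/dI = 14.12 − 0.2992I.
The good is inferior where dQ/dI < 0. Setting dQ/dI = 0 gives I = 14.12 / 0.2992 = 47.19.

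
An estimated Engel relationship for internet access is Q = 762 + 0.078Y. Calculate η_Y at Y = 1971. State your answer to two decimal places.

At Y = 1971: Q = 915.738.
dQ/dY = 0.078.
η = (dQ/dY)·(Y/Q) = 0.078 × (1971/915.738) = 0.17.

0.17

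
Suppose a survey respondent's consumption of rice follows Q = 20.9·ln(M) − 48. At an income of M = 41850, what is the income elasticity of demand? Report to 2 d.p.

0.12

At M = 41850: Q = 174.415.
dQ/dM = 20.9/M = 0.000499403 at this income.
η = (dQ/dM)·(M/Q) = 0.000499403 × (41850/174.415) = 0.12.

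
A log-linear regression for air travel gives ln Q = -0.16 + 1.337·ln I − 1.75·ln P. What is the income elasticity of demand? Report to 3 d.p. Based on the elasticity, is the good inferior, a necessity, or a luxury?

In a log-linear demand, the coefficient on ln I is the income elasticity.
So η = 1.337.
η > 1 ⇒ luxury.

1.337 (luxury)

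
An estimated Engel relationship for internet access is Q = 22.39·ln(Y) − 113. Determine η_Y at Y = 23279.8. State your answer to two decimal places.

At Y = 23279.8: Q = 112.139.
dQ/dY = 22.39/Y = 0.000961778 at this income.
η = (dQ/dY)·(Y/Q) = 0.000961778 × (23279.8/112.139) = 0.20.

0.20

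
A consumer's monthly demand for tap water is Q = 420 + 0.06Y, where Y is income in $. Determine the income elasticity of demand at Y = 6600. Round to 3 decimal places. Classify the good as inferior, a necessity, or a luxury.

0.485 (necessity)

At Y = 6600: Q = 816.000.
dQ/dY = 0.06.
η = (dQ/dY)·(Y/Q) = 0.06 × (6600/816.000) = 0.485.
Since 0 < η < 1, the good is a necessity.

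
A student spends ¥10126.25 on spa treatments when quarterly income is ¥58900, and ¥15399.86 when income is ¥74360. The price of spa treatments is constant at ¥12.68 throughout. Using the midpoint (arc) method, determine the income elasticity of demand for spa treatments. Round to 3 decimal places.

1.781

With a constant price, Q₁ = 10126.25/12.68 = 798.600 and Q₂ = 15399.86/12.68 = 1214.500 (equivalently, work directly with expenditure since P cancels).
Midpoint %ΔQ = (15399.86 − 10126.25)/12763.06 = 0.41319; midpoint %ΔI = (74360 − 58900)/66630 = 0.23203.
η = 0.41319 / 0.23203 = 1.781.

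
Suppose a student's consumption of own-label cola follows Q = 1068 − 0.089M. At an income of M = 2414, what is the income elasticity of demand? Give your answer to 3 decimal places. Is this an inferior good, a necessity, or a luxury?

-0.252 (inferior good)

At M = 2414: Q = 853.154.
dQ/dM = −0.089.
η = (dQ/dM)·(M/Q) = -0.089 × (2414/853.154) = -0.252.
Since η < 0, the good is an inferior good.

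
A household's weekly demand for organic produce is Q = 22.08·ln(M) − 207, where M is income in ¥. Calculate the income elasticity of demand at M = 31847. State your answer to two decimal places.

1.01

At M = 31847: Q = 21.941.
dQ/dM = 22.08/M = 0.000693315 at this income.
η = (dQ/dM)·(M/Q) = 0.000693315 × (31847/21.941) = 1.01.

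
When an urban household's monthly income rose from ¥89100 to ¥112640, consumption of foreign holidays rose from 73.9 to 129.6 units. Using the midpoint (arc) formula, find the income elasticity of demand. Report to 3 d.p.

ΔQ = 129.6 − 73.9 = 55.7; midpoint Q̄ = (73.9 + 129.6)/2 = 101.75.
ΔI = 112640 − 89100 = 23540; midpoint Ī = (89100 + 112640)/2 = 100870.
η = (ΔQ/Q̄) ÷ (ΔI/Ī) = (55.7/101.75) ÷ (23540/100870) = 2.346.

2.346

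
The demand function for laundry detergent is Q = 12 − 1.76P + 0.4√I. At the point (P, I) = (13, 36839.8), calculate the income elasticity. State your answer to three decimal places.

0.583

At P = 13, I = 36839.8: Q = 65.895.
Holding P constant, ∂Q/∂I = 0.4/(2√I) = 0.00104201.
η_I = (∂Q/∂I)·(I/Q) = 0.00104201 × (36839.8/65.895) = 0.583.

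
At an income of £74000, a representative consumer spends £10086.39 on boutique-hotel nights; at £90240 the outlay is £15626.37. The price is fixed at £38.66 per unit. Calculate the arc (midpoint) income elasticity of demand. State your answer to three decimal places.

With a constant price, Q₁ = 10086.39/38.66 = 260.900 and Q₂ = 15626.37/38.66 = 404.200 (equivalently, work directly with expenditure since P cancels).
Midpoint %ΔQ = (15626.37 − 10086.39)/12856.38 = 0.43091; midpoint %ΔI = (90240 − 74000)/82120 = 0.19776.
η = 0.43091 / 0.19776 = 2.179.

2.179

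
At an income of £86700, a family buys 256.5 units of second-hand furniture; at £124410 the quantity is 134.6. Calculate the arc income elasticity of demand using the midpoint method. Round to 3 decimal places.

ΔQ = 134.6 − 256.5 = -121.9; midpoint Q̄ = (256.5 + 134.6)/2 = 195.55.
ΔI = 124410 − 86700 = 37710; midpoint Ī = (86700 + 124410)/2 = 105555.
η = (ΔQ/Q̄) ÷ (ΔI/Ī) = (-121.9/195.55) ÷ (37710/105555) = -1.745.

-1.745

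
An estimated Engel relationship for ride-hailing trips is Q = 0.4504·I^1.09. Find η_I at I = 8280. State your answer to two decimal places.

For Q = A·I^β the income elasticity is constant and equal to β.
Here β = 1.09, so η = 1.09.

1.09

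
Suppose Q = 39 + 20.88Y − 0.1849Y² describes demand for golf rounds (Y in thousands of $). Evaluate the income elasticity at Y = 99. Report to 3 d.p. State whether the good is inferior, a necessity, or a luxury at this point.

At Y = 99: Q = 293.9151.
dQ/dY = 20.88 − 0.3698Y = -15.73020.
η = (dQ/dY)·(Y/Q) = -15.73020 × (99/293.9151) = -5.298.
η < 0 ⇒ inferior good.

-5.298 (inferior good)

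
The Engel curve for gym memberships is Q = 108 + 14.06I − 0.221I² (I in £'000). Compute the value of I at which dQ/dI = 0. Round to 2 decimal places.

31.81

dQ/dI = 14.06 − 0.442I.
The good is inferior where dQ/dI < 0. Setting dQ/dI = 0 gives I = 14.06 / 0.442 = 31.81.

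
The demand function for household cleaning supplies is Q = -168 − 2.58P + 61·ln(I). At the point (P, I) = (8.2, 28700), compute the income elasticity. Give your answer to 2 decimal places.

At P = 8.2, I = 28700: Q = 436.988.
Holding P constant, ∂Q/∂I = 61/I = 0.00212544.
η_I = (∂Q/∂I)·(I/Q) = 0.00212544 × (28700/436.988) = 0.14.

0.14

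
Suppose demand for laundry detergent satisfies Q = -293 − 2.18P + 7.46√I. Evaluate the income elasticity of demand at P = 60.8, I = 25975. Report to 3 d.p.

At P = 60.8, I = 25975: Q = 776.766.
Holding P constant, ∂Q/∂I = 7.46/(2√I) = 0.0231436.
η_I = (∂Q/∂I)·(I/Q) = 0.0231436 × (25975/776.766) = 0.774.

0.774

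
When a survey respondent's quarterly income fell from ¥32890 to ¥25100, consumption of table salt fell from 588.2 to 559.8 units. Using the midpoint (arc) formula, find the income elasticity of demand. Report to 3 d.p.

ΔQ = 559.8 − 588.2 = -28.4; midpoint Q̄ = (588.2 + 559.8)/2 = 574.
ΔI = 25100 − 32890 = -7790; midpoint Ī = (32890 + 25100)/2 = 28995.
η = (ΔQ/Q̄) ÷ (ΔI/Ī) = (-28.4/574) ÷ (-7790/28995) = 0.184.

0.184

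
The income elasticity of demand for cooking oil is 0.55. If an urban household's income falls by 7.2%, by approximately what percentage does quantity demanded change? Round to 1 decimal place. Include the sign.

%ΔQ ≈ η × %ΔI = 0.55 × (-7.2%) = -4.0%.

-4.0%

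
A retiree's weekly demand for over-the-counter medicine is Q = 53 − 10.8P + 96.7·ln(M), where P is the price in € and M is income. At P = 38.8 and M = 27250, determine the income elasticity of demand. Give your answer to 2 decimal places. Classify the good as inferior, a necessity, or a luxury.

At P = 38.8, M = 27250: Q = 621.539.
Holding P constant, ∂Q/∂M = 96.7/M = 0.00354862.
η_M = (∂Q/∂M)·(M/Q) = 0.00354862 × (27250/621.539) = 0.16.
Since 0 < η < 1, this is a necessity.

0.16 (necessity)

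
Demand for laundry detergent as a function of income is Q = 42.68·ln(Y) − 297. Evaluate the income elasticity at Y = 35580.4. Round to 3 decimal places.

At Y = 35580.4: Q = 150.267.
dQ/dY = 42.68/Y = 0.00119954 at this income.
η = (dQ/dY)·(Y/Q) = 0.00119954 × (35580.4/150.267) = 0.284.

0.284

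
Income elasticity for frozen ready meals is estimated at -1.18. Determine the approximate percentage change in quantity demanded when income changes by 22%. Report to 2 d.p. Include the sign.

%ΔQ ≈ η × %ΔI = -1.18 × 22% = -25.96%.

-25.96%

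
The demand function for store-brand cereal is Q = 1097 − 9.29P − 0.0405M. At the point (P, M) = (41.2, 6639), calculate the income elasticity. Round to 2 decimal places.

At P = 41.2, M = 6639: Q = 445.372.
Holding P constant, ∂Q/∂M = −0.0405.
η_M = (∂Q/∂M)·(M/Q) = -0.0405 × (6639/445.372) = -0.60.

-0.60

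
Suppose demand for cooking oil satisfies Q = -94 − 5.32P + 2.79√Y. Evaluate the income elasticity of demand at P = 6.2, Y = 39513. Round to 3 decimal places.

At P = 6.2, Y = 39513: Q = 427.609.
Holding P constant, ∂Q/∂Y = 2.79/(2√Y) = 0.00701785.
η_Y = (∂Q/∂Y)·(Y/Q) = 0.00701785 × (39513/427.609) = 0.648.

0.648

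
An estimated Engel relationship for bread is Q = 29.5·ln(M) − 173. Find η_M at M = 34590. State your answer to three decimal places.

At M = 34590: Q = 135.314.
dQ/dM = 29.5/M = 0.000852848 at this income.
η = (dQ/dM)·(M/Q) = 0.000852848 × (34590/135.314) = 0.218.

0.218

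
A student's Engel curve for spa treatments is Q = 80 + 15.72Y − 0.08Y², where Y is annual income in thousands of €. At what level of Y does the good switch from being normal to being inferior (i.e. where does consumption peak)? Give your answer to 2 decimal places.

dQ/dY = 15.72 − 0.16Y.
The good is inferior where dQ/dY < 0. Setting dQ/dY = 0 gives Y = 15.72 / 0.16 = 98.25.

98.25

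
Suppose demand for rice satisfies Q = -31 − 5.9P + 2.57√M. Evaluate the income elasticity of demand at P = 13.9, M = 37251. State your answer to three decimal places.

At P = 13.9, M = 37251: Q = 383.013.
Holding P constant, ∂Q/∂M = 2.57/(2√M) = 0.00665785.
η_M = (∂Q/∂M)·(M/Q) = 0.00665785 × (37251/383.013) = 0.648.

0.648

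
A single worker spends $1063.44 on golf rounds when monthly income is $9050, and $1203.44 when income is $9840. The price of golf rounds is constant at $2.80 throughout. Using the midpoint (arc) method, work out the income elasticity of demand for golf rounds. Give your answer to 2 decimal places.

With a constant price, Q₁ = 1063.44/2.80 = 379.800 and Q₂ = 1203.44/2.80 = 429.800 (equivalently, work directly with expenditure since P cancels).
Midpoint %ΔQ = (1203.44 − 1063.44)/1133.44 = 0.12352; midpoint %ΔI = (9840 − 9050)/9445 = 0.08364.
η = 0.12352 / 0.08364 = 1.48.

1.48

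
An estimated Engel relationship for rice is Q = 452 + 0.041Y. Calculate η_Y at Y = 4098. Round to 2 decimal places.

0.27

At Y = 4098: Q = 620.018.
dQ/dY = 0.041.
η = (dQ/dY)·(Y/Q) = 0.041 × (4098/620.018) = 0.27.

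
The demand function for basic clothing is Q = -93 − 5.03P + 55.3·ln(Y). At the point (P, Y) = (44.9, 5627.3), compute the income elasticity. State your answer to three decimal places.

At P = 44.9, Y = 5627.3: Q = 158.690.
Holding P constant, ∂Q/∂Y = 55.3/Y = 0.00982709.
η_Y = (∂Q/∂Y)·(Y/Q) = 0.00982709 × (5627.3/158.690) = 0.348.

0.348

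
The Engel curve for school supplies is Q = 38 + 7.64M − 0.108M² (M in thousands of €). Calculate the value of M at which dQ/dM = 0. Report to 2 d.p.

35.37

dQ/dM = 7.64 − 0.216M.
The good is inferior where dQ/dM < 0. Setting dQ/dM = 0 gives M = 7.64 / 0.216 = 35.37.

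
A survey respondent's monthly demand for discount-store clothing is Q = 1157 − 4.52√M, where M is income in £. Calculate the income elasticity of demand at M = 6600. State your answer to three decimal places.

-0.232

At M = 6600: Q = 789.793.
dQ/dM = -4.52/(2√M) = -0.0278187 at this income.
η = (dQ/dM)·(M/Q) = -0.0278187 × (6600/789.793) = -0.232.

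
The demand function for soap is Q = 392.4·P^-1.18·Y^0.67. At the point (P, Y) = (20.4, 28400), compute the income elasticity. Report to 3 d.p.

For a multiplicative demand Q = A·P^α·Y^β, the income elasticity is β everywhere.
Here β = 0.67, so η = 0.670.

0.670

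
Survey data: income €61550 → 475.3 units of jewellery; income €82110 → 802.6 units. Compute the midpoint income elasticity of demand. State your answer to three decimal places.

ΔQ = 802.6 − 475.3 = 327.3; midpoint Q̄ = (475.3 + 802.6)/2 = 638.95.
ΔI = 82110 − 61550 = 20560; midpoint Ī = (61550 + 82110)/2 = 71830.
η = (ΔQ/Q̄) ÷ (ΔI/Ī) = (327.3/638.95) ÷ (20560/71830) = 1.790.

1.790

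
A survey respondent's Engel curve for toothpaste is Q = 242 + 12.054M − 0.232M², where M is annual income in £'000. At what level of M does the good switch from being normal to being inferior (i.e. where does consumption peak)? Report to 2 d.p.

25.98

dQ/dM = 12.054 − 0.464M.
The good is inferior where dQ/dM < 0. Setting dQ/dM = 0 gives M = 12.054 / 0.464 = 25.98.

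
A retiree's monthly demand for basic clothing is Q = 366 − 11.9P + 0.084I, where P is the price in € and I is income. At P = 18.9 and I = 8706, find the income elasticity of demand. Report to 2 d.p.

At P = 18.9, I = 8706: Q = 872.394.
Holding P constant, ∂Q/∂I = 0.084.
η_I = (∂Q/∂I)·(I/Q) = 0.084 × (8706/872.394) = 0.84.

0.84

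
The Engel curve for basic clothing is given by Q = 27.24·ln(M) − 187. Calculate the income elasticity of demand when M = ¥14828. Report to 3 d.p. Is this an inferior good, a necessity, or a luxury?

0.365 (necessity)

At M = 14828: Q = 74.620.
dQ/dM = 27.24/M = 0.00183707 at this income.
η = (dQ/dM)·(M/Q) = 0.00183707 × (14828/74.620) = 0.365.
Since 0 < η < 1, the good is a necessity.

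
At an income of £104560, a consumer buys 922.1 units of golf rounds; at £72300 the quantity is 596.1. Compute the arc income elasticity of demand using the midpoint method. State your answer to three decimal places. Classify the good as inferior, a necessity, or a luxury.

1.177 (luxury)

ΔQ = 596.1 − 922.1 = -326; midpoint Q̄ = (922.1 + 596.1)/2 = 759.1.
ΔI = 72300 − 104560 = -32260; midpoint Ī = (104560 + 72300)/2 = 88430.
η = (ΔQ/Q̄) ÷ (ΔI/Ī) = (-326/759.1) ÷ (-32260/88430) = 1.177.
η > 1 ⇒ luxury.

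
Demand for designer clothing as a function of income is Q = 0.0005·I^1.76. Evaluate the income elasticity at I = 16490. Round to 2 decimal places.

1.76

For Q = A·I^β the income elasticity is constant and equal to β.
Here β = 1.76, so η = 1.76.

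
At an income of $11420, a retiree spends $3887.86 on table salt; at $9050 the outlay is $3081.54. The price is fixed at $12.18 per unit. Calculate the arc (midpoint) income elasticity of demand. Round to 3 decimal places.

0.999

With a constant price, Q₁ = 3887.86/12.18 = 319.200 and Q₂ = 3081.54/12.18 = 253.000 (equivalently, work directly with expenditure since P cancels).
Midpoint %ΔQ = (3081.54 − 3887.86)/3484.70 = -0.23139; midpoint %ΔI = (9050 − 11420)/10235 = -0.23156.
η = -0.23139 / -0.23156 = 0.999.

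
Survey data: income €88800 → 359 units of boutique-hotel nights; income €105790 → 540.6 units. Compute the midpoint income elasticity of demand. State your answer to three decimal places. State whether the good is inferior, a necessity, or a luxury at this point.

2.312 (luxury)

ΔQ = 540.6 − 359 = 181.6; midpoint Q̄ = (359 + 540.6)/2 = 449.8.
ΔI = 105790 − 88800 = 16990; midpoint Ī = (88800 + 105790)/2 = 97295.
η = (ΔQ/Q̄) ÷ (ΔI/Ī) = (181.6/449.8) ÷ (16990/97295) = 2.312.
η > 1 ⇒ luxury.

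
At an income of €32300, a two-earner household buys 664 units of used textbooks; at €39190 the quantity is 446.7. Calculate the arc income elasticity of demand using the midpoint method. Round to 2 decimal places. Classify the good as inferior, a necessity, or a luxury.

-2.03 (inferior good)

ΔQ = 446.7 − 664 = -217.3; midpoint Q̄ = (664 + 446.7)/2 = 555.35.
ΔI = 39190 − 32300 = 6890; midpoint Ī = (32300 + 39190)/2 = 35745.
η = (ΔQ/Q̄) ÷ (ΔI/Ī) = (-217.3/555.35) ÷ (6890/35745) = -2.03.
η < 0 ⇒ inferior good.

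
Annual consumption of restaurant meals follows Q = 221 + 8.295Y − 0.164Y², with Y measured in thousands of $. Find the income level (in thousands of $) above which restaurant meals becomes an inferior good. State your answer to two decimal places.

dQ/dY = 8.295 − 0.328Y.
The good is inferior where dQ/dY < 0. Setting dQ/dY = 0 gives Y = 8.295 / 0.328 = 25.29.

25.29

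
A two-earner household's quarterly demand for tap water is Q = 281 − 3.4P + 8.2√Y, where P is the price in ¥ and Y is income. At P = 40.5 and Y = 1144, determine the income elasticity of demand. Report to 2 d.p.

0.33

At P = 40.5, Y = 1144: Q = 420.649.
Holding P constant, ∂Q/∂Y = 8.2/(2√Y) = 0.121219.
η_Y = (∂Q/∂Y)·(Y/Q) = 0.121219 × (1144/420.649) = 0.33.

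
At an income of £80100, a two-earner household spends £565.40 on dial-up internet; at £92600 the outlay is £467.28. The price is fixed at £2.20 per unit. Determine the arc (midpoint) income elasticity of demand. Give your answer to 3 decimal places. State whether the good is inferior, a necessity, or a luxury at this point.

-1.313 (inferior good)

With a constant price, Q₁ = 565.40/2.20 = 257.000 and Q₂ = 467.28/2.20 = 212.400 (equivalently, work directly with expenditure since P cancels).
Midpoint %ΔQ = (467.28 − 565.40)/516.34 = -0.19003; midpoint %ΔI = (92600 − 80100)/86350 = 0.14476.
η = -0.19003 / 0.14476 = -1.313.
η < 0 ⇒ inferior good.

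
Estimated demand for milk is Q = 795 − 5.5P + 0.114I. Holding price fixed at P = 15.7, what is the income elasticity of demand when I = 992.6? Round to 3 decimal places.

At P = 15.7, I = 992.6: Q = 821.806.
Holding P constant, ∂Q/∂I = 0.114.
η_I = (∂Q/∂I)·(I/Q) = 0.114 × (992.6/821.806) = 0.138.

0.138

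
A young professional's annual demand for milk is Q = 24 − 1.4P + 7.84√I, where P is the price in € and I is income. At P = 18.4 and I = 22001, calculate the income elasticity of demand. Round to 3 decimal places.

At P = 18.4, I = 22001: Q = 1161.126.
Holding P constant, ∂Q/∂I = 7.84/(2√I) = 0.026428.
η_I = (∂Q/∂I)·(I/Q) = 0.026428 × (22001/1161.126) = 0.501.

0.501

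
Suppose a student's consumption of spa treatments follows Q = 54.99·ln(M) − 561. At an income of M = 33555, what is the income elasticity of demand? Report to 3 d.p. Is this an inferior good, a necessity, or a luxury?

At M = 33555: Q = 12.048.
dQ/dM = 54.99/M = 0.0016388 at this income.
η = (dQ/dM)·(M/Q) = 0.0016388 × (33555/12.048) = 4.564.
Since η > 1, the good is a luxury.

4.564 (luxury)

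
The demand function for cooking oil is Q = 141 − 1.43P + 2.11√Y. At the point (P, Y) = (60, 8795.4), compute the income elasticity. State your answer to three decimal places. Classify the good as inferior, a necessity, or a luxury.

At P = 60, Y = 8795.4: Q = 253.084.
Holding P constant, ∂Q/∂Y = 2.11/(2√Y) = 0.0112493.
η_Y = (∂Q/∂Y)·(Y/Q) = 0.0112493 × (8795.4/253.084) = 0.391.
Since 0 < η < 1, this is a necessity.

0.391 (necessity)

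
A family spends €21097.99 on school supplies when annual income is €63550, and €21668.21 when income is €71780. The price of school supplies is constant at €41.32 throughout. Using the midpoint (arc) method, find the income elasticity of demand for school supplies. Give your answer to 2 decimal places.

With a constant price, Q₁ = 21097.99/41.32 = 510.600 and Q₂ = 21668.21/41.32 = 524.400 (equivalently, work directly with expenditure since P cancels).
Midpoint %ΔQ = (21668.21 − 21097.99)/21383.10 = 0.02667; midpoint %ΔI = (71780 − 63550)/67665 = 0.12163.
η = 0.02667 / 0.12163 = 0.22.

0.22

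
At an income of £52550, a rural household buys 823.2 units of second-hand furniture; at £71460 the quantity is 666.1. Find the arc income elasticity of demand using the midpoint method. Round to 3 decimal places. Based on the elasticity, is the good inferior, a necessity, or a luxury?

-0.692 (inferior good)

ΔQ = 666.1 − 823.2 = -157.1; midpoint Q̄ = (823.2 + 666.1)/2 = 744.65.
ΔI = 71460 − 52550 = 18910; midpoint Ī = (52550 + 71460)/2 = 62005.
η = (ΔQ/Q̄) ÷ (ΔI/Ī) = (-157.1/744.65) ÷ (18910/62005) = -0.692.
η < 0 ⇒ inferior good.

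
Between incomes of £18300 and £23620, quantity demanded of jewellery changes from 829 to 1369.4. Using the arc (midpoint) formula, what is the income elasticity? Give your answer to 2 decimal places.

ΔQ = 1369.4 − 829 = 540.4; midpoint Q̄ = (829 + 1369.4)/2 = 1099.2.
ΔI = 23620 − 18300 = 5320; midpoint Ī = (18300 + 23620)/2 = 20960.
η = (ΔQ/Q̄) ÷ (ΔI/Ī) = (540.4/1099.2) ÷ (5320/20960) = 1.94.

1.94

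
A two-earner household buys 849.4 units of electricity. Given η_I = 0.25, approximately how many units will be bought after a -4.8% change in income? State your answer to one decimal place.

%ΔQ ≈ η × %ΔI = 0.25 × (-4.8%) = -1.2%.
New Q ≈ 849.4 × (1 − 0.012) = 839.2.

839.2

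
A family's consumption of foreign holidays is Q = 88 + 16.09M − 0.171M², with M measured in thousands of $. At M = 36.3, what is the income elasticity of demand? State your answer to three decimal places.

0.299

At M = 36.3: Q = 446.7420.
dQ/dM = 16.09 − 0.342M = 3.67540.
η = (dQ/dM)·(M/Q) = 3.67540 × (36.3/446.7420) = 0.299.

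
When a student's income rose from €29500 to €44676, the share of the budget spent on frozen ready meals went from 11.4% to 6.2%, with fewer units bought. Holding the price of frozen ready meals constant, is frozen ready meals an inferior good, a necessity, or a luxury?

Quantity demanded falls as income rises, so η < 0.

inferior good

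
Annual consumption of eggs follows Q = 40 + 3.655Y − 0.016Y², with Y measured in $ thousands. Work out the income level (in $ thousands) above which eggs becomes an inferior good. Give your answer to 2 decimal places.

114.22

dQ/dY = 3.655 − 0.032Y.
The good is inferior where dQ/dY < 0. Setting dQ/dY = 0 gives Y = 3.655 / 0.032 = 114.22.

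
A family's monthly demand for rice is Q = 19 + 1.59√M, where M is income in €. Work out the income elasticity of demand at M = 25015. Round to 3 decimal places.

0.465

At M = 25015: Q = 270.476.
dQ/dM = 1.59/(2√M) = 0.00502651 at this income.
η = (dQ/dM)·(M/Q) = 0.00502651 × (25015/270.476) = 0.465.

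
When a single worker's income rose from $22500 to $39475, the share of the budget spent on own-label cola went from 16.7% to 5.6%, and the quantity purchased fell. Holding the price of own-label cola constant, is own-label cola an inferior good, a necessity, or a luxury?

inferior good

Quantity demanded falls as income rises, so η < 0.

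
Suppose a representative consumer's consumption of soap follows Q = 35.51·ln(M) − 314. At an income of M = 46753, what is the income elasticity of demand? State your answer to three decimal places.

At M = 46753: Q = 67.826.
dQ/dM = 35.51/M = 0.000759523 at this income.
η = (dQ/dM)·(M/Q) = 0.000759523 × (46753/67.826) = 0.524.

0.524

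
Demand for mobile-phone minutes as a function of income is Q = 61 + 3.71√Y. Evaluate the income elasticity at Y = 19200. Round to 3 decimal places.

0.447

At Y = 19200: Q = 575.073.
dQ/dY = 3.71/(2√Y) = 0.0133873 at this income.
η = (dQ/dY)·(Y/Q) = 0.0133873 × (19200/575.073) = 0.447.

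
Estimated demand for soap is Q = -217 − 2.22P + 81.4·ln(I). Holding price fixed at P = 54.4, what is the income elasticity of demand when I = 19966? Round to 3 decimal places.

At P = 54.4, I = 19966: Q = 468.237.
Holding P constant, ∂Q/∂I = 81.4/I = 0.00407693.
η_I = (∂Q/∂I)·(I/Q) = 0.00407693 × (19966/468.237) = 0.174.

0.174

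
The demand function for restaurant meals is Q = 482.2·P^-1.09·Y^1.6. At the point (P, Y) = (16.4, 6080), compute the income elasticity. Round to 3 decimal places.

1.600

For a multiplicative demand Q = A·P^α·Y^β, the income elasticity is β everywhere.
Here β = 1.6, so η = 1.600.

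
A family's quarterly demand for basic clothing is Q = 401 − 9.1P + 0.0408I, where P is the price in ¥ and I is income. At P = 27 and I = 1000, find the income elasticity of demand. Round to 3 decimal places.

0.208

At P = 27, I = 1000: Q = 196.100.
Holding P constant, ∂Q/∂I = 0.0408.
η_I = (∂Q/∂I)·(I/Q) = 0.0408 × (1000/196.100) = 0.208.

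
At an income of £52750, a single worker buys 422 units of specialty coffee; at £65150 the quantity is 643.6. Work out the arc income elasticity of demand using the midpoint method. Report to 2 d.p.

1.98

ΔQ = 643.6 − 422 = 221.6; midpoint Q̄ = (422 + 643.6)/2 = 532.8.
ΔI = 65150 − 52750 = 12400; midpoint Ī = (52750 + 65150)/2 = 58950.
η = (ΔQ/Q̄) ÷ (ΔI/Ī) = (221.6/532.8) ÷ (12400/58950) = 1.98.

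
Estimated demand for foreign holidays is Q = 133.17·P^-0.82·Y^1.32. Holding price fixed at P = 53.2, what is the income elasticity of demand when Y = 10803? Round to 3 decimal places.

1.320

For a multiplicative demand Q = A·P^α·Y^β, the income elasticity is β everywhere.
Here β = 1.32, so η = 1.320.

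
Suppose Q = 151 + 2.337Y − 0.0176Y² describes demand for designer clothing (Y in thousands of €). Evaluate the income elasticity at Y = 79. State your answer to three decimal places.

At Y = 79: Q = 225.7814.
dQ/dY = 2.337 − 0.0352Y = -0.44380.
η = (dQ/dY)·(Y/Q) = -0.44380 × (79/225.7814) = -0.155.

-0.155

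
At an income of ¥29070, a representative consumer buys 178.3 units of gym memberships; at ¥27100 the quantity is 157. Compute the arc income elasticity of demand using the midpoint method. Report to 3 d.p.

1.811

ΔQ = 157 − 178.3 = -21.3; midpoint Q̄ = (178.3 + 157)/2 = 167.65.
ΔI = 27100 − 29070 = -1970; midpoint Ī = (29070 + 27100)/2 = 28085.
η = (ΔQ/Q̄) ÷ (ΔI/Ī) = (-21.3/167.65) ÷ (-1970/28085) = 1.811.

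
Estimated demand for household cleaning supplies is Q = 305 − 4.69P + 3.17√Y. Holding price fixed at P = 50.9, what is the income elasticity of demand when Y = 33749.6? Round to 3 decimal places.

At P = 50.9, Y = 33749.6: Q = 648.642.
Holding P constant, ∂Q/∂Y = 3.17/(2√Y) = 0.0086277.
η_Y = (∂Q/∂Y)·(Y/Q) = 0.0086277 × (33749.6/648.642) = 0.449.

0.449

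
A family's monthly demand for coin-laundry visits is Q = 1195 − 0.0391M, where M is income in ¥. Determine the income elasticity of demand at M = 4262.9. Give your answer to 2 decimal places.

At M = 4262.9: Q = 1028.321.
dQ/dM = −0.0391.
η = (dQ/dM)·(M/Q) = -0.0391 × (4262.9/1028.321) = -0.16.

-0.16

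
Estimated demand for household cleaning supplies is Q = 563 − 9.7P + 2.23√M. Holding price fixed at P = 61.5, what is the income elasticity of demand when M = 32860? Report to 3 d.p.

0.545

At P = 61.5, M = 32860: Q = 370.689.
Holding P constant, ∂Q/∂M = 2.23/(2√M) = 0.00615093.
η_M = (∂Q/∂M)·(M/Q) = 0.00615093 × (32860/370.689) = 0.545.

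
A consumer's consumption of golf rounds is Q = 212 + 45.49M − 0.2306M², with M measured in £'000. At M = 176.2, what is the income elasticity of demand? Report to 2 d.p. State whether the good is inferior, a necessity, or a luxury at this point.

-5.90 (inferior good)

At M = 176.2: Q = 1068.0289.
dQ/dM = 45.49 − 0.4612M = -35.77344.
η = (dQ/dM)·(M/Q) = -35.77344 × (176.2/1068.0289) = -5.90.
η < 0 ⇒ inferior good.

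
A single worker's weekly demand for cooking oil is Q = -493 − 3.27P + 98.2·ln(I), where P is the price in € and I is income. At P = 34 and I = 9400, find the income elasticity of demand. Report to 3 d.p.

At P = 34, I = 9400: Q = 294.199.
Holding P constant, ∂Q/∂I = 98.2/I = 0.0104468.
η_I = (∂Q/∂I)·(I/Q) = 0.0104468 × (9400/294.199) = 0.334.

0.334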